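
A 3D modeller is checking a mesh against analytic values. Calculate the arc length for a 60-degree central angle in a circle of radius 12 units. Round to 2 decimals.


Shape: circular arc
Radius r = 12 units, Angle = 60 degrees
Formula: L = (angle/360) * 2 * pi * r
2 * pi * r = 24 * pi
L = (60/360) * 24 * pi
L = 4 * pi
L = 12.57
12.57 units


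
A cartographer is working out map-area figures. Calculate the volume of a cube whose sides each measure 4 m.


Shape: cube
Side s = 4 m
Formula: V = s^3
V = 4 * 4 * 4
V = 16 * 4
V = 64
64 m^3


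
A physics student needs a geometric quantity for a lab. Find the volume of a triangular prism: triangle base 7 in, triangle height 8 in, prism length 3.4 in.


Shape: triangular prism
Triangle base = 7 in, triangle height = 8 in, prism length L = 3.4 in
Formula: V = (1/2 * b * h_tri) * L
Cross-section area = 0.5 * 7 * 8 = 28
V = 28 * 3.4
V = 95.2
95.2 in^3


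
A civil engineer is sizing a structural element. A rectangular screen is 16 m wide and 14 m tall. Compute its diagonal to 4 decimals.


Shape: rectangle (diagonal via Pythagoras)
Sides: 16 m and 14 m
Formula: d = sqrt(l^2 + w^2)
l^2 = 256, w^2 = 196
l^2 + w^2 = 452
d = sqrt(452)
d = 21.2603
21.2603 m


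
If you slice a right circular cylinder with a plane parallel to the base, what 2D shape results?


Solid: right circular cylinder
Cutting plane: parallel to the base
Visualize the intersection of the plane with the solid's surface.
The boundary of the cut region is a circle.
circle


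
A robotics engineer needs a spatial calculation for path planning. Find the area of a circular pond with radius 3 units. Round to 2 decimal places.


Shape: circle
Radius r = 3 units
Formula: A = pi * r^2
r^2 = 3^2 = 9
A = pi * 9
A = 28.27
28.27 units^2


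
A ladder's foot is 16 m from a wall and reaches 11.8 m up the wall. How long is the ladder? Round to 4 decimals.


Shape: right triangle
Legs a = 16 m, b = 11.8 m
Formula: c = sqrt(a^2 + b^2)
a^2 = 256, b^2 = 139.24
a^2 + b^2 = 395.24
c = sqrt(395.24)
c = 19.8806
19.8806 m


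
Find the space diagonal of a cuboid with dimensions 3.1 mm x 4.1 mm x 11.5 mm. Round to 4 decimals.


Shape: rectangular box (space diagonal)
l = 3.1 mm, w = 4.1 mm, h = 11.5 mm
Visualize: the diagonal of the base, then a right triangle with that diagonal and the height.
Formula: d = sqrt(l^2 + w^2 + h^2)
l^2 + w^2 + h^2 = 9.61 + 16.81 + 132.25 = 158.67
d = sqrt(158.67)
d = 12.5964
12.5964 mm


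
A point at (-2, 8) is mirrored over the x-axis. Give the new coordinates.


Transformation: reflection
Original point: (-2, 8)
Rule for reflection over the x-axis: (x, y) -> (x, -y)
Apply: (-2, 8) -> (-2, -8)
(-2, -8)


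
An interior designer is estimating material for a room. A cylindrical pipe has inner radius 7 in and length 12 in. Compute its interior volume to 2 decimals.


Shape: cylinder
Radius r = 7 in, Height h = 12 in
Formula: V = pi * r^2 * h
r^2 = 49
V = pi * 49 * 12
V = 588 * pi
V = 1847.26
1847.26 in^3


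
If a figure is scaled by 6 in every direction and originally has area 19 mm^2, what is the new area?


Linear scale factor k = 6
Original area = 19 mm^2
Rule: under a linear scaling by k, areas scale by k^2.
k^2 = 6^2 = 36
New area = 19 * 36
New area = 684
684 mm^2


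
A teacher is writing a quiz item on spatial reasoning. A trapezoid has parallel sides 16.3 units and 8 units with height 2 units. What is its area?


Shape: trapezoid
Parallel sides a = 16.3 units, b = 8 units; Height h = 2 units
Formula: A = (a + b) * h / 2
a + b = 16.3 + 8 = 24.3
A = 24.3 * 2 / 2
A = 48.6 / 2
A = 24.3
24.3 units^2


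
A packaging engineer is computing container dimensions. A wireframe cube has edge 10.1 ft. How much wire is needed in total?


Shape: cube
Side s = 10.1 ft
A cube has 12 edges, all equal.
Formula: total edge length = 12 * s
Total = 12 * 10.1
Total = 121.2
121.2 ft


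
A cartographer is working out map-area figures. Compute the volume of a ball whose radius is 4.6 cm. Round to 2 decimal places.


Shape: sphere
Radius r = 4.6 cm
Formula: V = (4/3) * pi * r^3
r^3 = 97.336
(4/3) * 97.336 = 129.781333
V = 129.781333 * pi
V = 407.72
407.72 cm^3


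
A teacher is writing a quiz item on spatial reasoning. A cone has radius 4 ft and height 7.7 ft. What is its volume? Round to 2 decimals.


Shape: cone
Radius r = 4 ft, Height h = 7.7 ft
Formula: V = (1/3) * pi * r^2 * h
r^2 = 16
pi * r^2 * h = pi * 16 * 7.7 = 123.2 * pi
V = 123.2 * pi / 3
V = 129.01
129.01 ft^3


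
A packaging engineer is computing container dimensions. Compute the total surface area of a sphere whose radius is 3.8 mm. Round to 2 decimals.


Shape: sphere
Radius r = 3.8 mm
Formula: SA = 4 * pi * r^2
r^2 = 14.44
SA = 4 * pi * 14.44
SA = 57.76 * pi
SA = 181.46
181.46 mm^2


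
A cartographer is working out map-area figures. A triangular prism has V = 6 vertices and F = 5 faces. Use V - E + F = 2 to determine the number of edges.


Polyhedron: triangular prism
Euler's formula for convex polyhedra: V - E + F = 2
Given: V = 6 vertices and F = 5 faces
Solve for E:
E = V + F - 2 = 6 + 5 - 2 = 9
9 edges


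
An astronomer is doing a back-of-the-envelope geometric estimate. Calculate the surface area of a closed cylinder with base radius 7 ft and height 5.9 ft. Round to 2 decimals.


Shape: closed cylinder
Radius r = 7 ft, Height h = 5.9 ft
Formula: SA = 2*pi*r^2 + 2*pi*r*h = 2*pi*r*(r + h)
r + h = 12.9
2 * r * (r + h) = 2 * 7 * 12.9 = 180.6
SA = 180.6 * pi
SA = 567.37
567.37 ft^2


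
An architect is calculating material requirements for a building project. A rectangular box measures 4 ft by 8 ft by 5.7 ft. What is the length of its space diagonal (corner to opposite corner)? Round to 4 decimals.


Shape: rectangular box (space diagonal)
l = 4 ft, w = 8 ft, h = 5.7 ft
Visualize: the diagonal of the base, then a right triangle with that diagonal and the height.
Formula: d = sqrt(l^2 + w^2 + h^2)
l^2 + w^2 + h^2 = 16 + 64 + 32.49 = 112.49
d = sqrt(112.49)
d = 10.6061
10.6061 ft


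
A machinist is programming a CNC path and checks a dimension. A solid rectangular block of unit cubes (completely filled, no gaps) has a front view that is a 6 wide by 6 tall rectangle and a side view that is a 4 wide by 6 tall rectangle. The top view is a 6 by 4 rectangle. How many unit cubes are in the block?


Orthographic views of a solid rectangular block:
Front view 6 x 6 -> length = 6, height = 6
Side view 4 x 6 -> width = 4, height = 6 (consistent)
Top view 6 x 4 -> confirms length = 6, width = 4
The block is 6 x 4 x 6.
Total unit cubes = 6 * 4 * 6 = 144
144 unit cubes


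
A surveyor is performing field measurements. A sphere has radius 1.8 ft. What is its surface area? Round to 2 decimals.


Shape: sphere
Radius r = 1.8 ft
Formula: SA = 4 * pi * r^2
r^2 = 3.24
SA = 4 * pi * 3.24
SA = 12.96 * pi
SA = 40.72
40.72 ft^2


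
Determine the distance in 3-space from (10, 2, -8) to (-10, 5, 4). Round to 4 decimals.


3D distance between two points
P1 = (10, 2, -8), P2 = (-10, 5, 4)
Formula: d = sqrt((x2-x1)^2 + (y2-y1)^2 + (z2-z1)^2)
dx = -10 - 10 = -20
dy = 5 - 2 = 3
dz = 4 - -8 = 12
dx^2 + dy^2 + dz^2 = 400 + 9 + 144 = 553
d = sqrt(553)
d = 23.516
23.516 units


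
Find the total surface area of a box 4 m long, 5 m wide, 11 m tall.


Shape: rectangular prism
l = 4 m, w = 5 m, h = 11 m
Formula: SA = 2(lw + lh + wh)
lw = 20, lh = 44, wh = 55
lw + lh + wh = 119
SA = 2 * 119
SA = 238
238 m^2


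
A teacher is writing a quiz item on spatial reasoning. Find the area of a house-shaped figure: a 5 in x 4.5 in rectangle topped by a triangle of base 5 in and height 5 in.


Composite shape: rectangle + triangle
Rectangle area = 5 * 4.5 = 22.5
Triangle area = 0.5 * 5 * 5 = 12.5
Total = 22.5 + 12.5
Total = 35
35 in^2


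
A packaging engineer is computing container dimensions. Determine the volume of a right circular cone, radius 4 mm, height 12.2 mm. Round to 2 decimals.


Shape: cone
Radius r = 4 mm, Height h = 12.2 mm
Formula: V = (1/3) * pi * r^2 * h
r^2 = 16
pi * r^2 * h = pi * 16 * 12.2 = 195.2 * pi
V = 195.2 * pi / 3
V = 204.41
204.41 mm^3


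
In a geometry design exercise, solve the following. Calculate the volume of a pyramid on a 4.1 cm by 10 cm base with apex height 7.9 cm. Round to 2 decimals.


Shape: rectangular pyramid
Base: 4.1 cm x 10 cm, Height h = 7.9 cm
Formula: V = (1/3) * base_area * h
base_area = 4.1 * 10 = 41
base_area * h = 41 * 7.9 = 323.9
V = 323.9 / 3
V = 107.97
107.97 cm^3


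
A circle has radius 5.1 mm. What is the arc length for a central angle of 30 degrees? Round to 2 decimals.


Shape: circular arc
Radius r = 5.1 mm, Angle = 30 degrees
Formula: L = (angle/360) * 2 * pi * r
2 * pi * r = 10.2 * pi
L = (30/360) * 10.2 * pi
L = 0.85 * pi
L = 2.67
2.67 mm


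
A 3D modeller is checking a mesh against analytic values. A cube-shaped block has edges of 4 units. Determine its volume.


Shape: cube
Side s = 4 units
Formula: V = s^3
V = 4 * 4 * 4
V = 16 * 4
V = 64
64 units^3


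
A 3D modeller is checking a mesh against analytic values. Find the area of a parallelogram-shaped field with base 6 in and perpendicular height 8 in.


Shape: parallelogram
Base b = 6 in, Height h = 8 in
Formula: A = b * h
A = 6 * 8
A = 48
48 in^2


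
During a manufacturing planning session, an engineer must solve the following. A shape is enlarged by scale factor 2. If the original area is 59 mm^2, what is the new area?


Linear scale factor k = 2
Original area = 59 mm^2
Rule: under a linear scaling by k, areas scale by k^2.
k^2 = 2^2 = 4
New area = 59 * 4
New area = 236
236 mm^2


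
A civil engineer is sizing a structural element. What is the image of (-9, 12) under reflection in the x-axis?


Transformation: reflection
Original point: (-9, 12)
Rule for reflection over the x-axis: (x, y) -> (x, -y)
Apply: (-9, 12) -> (-9, -12)
(-9, -12)


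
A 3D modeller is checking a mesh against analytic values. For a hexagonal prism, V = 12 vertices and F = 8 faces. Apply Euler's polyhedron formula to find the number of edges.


Polyhedron: hexagonal prism
Euler's formula for convex polyhedra: V - E + F = 2
Given: V = 12 vertices and F = 8 faces
Solve for E:
E = V + F - 2 = 12 + 8 - 2 = 18
18 edges


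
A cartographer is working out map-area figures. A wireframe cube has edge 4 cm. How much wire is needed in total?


Shape: cube
Side s = 4 cm
A cube has 12 edges, all equal.
Formula: total edge length = 12 * s
Total = 12 * 4
Total = 48
48 cm


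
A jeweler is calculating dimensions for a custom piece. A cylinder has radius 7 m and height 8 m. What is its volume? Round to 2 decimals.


Shape: cylinder
Radius r = 7 m, Height h = 8 m
Formula: V = pi * r^2 * h
r^2 = 49
V = pi * 49 * 8
V = 392 * pi
V = 1231.5
1231.5 m^3


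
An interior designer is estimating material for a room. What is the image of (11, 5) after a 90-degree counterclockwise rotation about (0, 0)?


Transformation: rotation about the origin
Original point: (11, 5)
Rule for 90 deg counterclockwise: (x, y) -> (-y, x)
Apply: (11, 5) -> (-5, 11)
(-5, 11)


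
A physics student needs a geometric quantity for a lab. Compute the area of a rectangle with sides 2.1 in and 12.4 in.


Shape: rectangle
Length l = 2.1 in, Width w = 12.4 in
Formula: A = l * w
A = 2.1 * 12.4
A = 26.04
26.04 in^2


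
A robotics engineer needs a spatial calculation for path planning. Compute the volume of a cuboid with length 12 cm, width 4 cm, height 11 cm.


Shape: rectangular prism
l = 12 cm, w = 4 cm, h = 11 cm
Formula: V = l * w * h
V = 12 * 4 * 11
V = 48 * 11
V = 528
528 cm^3


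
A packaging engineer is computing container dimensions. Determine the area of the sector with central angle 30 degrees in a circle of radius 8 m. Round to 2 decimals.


Shape: circular sector
Radius r = 8 m, Angle = 30 degrees
Formula: A = (angle/360) * pi * r^2
r^2 = 64
Fraction of circle = 30/360
A = (30/360) * pi * 64
A = 5.333333 * pi
A = 16.76
16.76 m^2


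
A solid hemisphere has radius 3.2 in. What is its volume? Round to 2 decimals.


Shape: hemisphere (half of a sphere)
Radius r = 3.2 in
Formula: V = (1/2) * (4/3) * pi * r^3 = (2/3) * pi * r^3
r^3 = 32.768
(2/3) * 32.768 = 21.845333
V = 21.845333 * pi
V = 68.63
68.63 in^3


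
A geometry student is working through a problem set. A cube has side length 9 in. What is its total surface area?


Shape: cube
Side s = 9 in
A cube has 6 square faces.
Formula: SA = 6 * s^2
s^2 = 81
SA = 6 * 81
SA = 486
486 in^2


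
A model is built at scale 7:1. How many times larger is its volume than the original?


Linear scale factor k = 7
Rule: under a linear scaling by k, volumes scale by k^3.
k^3 = 7 * 7 * 7
k^3 = 49 * 7
k^3 = 343
Volume scales by a factor of 343.
343 (dimensionless)


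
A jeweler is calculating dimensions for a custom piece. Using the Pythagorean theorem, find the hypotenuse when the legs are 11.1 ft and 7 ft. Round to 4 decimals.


Shape: right triangle
Legs a = 11.1 ft, b = 7 ft
Formula: c = sqrt(a^2 + b^2)
a^2 = 123.21, b^2 = 49
a^2 + b^2 = 172.21
c = sqrt(172.21)
c = 13.1229
13.1229 ft


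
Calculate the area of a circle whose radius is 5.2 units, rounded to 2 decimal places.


Shape: circle
Radius r = 5.2 units
Formula: A = pi * r^2
r^2 = 5.2^2 = 27.04
A = pi * 27.04
A = 84.95
84.95 units^2


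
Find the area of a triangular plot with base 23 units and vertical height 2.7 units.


Shape: triangle
Base b = 23 units, Height h = 2.7 units
Formula: A = (1/2) * b * h
A = 0.5 * 23 * 2.7
A = 0.5 * 62.1
A = 31.05
31.05 units^2


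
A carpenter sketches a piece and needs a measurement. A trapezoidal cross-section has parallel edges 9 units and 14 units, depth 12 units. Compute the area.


Shape: trapezoid
Parallel sides a = 9 units, b = 14 units; Height h = 12 units
Formula: A = (a + b) * h / 2
a + b = 9 + 14 = 23
A = 23 * 12 / 2
A = 276 / 2
A = 138
138 units^2


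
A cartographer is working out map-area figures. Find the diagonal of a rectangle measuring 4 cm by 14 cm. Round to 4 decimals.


Shape: rectangle (diagonal via Pythagoras)
Sides: 4 cm and 14 cm
Formula: d = sqrt(l^2 + w^2)
l^2 = 16, w^2 = 196
l^2 + w^2 = 212
d = sqrt(212)
d = 14.5602
14.5602 cm


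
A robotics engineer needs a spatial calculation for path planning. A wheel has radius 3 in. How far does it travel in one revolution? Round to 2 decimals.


Shape: circle
Radius r = 3 in
Formula: C = 2 * pi * r
C = 2 * pi * 3
C = 6 * pi
C = 18.85
18.85 in


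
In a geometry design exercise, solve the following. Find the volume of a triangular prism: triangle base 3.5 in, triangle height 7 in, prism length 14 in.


Shape: triangular prism
Triangle base = 3.5 in, triangle height = 7 in, prism length L = 14 in
Formula: V = (1/2 * b * h_tri) * L
Cross-section area = 0.5 * 3.5 * 7 = 12.25
V = 12.25 * 14
V = 171.5
171.5 in^3


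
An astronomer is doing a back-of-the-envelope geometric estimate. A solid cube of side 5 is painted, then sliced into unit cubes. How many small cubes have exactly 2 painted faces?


Large cube: 5 x 5 x 5, cut into unit cubes.
n = 5, so n - 2 = 3
Cubes with 2 painted faces lie along the edges, excluding corners.
A cube has 12 edges; each contributes (n - 2) = 3 such cubes.
Count = 12 * 3 = 36
36 unit cubes


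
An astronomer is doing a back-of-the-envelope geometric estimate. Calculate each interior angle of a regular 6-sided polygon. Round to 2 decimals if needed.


Shape: regular hexagon (6 sides)
Formula: interior angle = (n - 2) * 180 / n
(n - 2) = 4
(n - 2) * 180 = 720
angle = 720 / 6
angle = 120
120 degrees


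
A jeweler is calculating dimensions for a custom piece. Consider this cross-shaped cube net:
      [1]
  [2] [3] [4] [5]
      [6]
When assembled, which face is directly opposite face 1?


Net: cross layout. Take square 3 as the base (bottom).
Fold the four squares in the horizontal row up around 3: 2 -> left, 4 -> right, 5 wraps to the top.
Fold 1 and 6 up from 3: 1 -> back, 6 -> front.
Opposite pairs are therefore: (1, 6), (2, 4), (3, 5).
Face 1 is opposite face 6.
face 6


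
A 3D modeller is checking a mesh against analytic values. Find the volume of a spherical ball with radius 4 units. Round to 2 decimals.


Shape: sphere
Radius r = 4 units
Formula: V = (4/3) * pi * r^3
r^3 = 64
(4/3) * 64 = 85.333333
V = 85.333333 * pi
V = 268.08
268.08 units^3


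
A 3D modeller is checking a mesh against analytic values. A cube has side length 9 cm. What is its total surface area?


Shape: cube
Side s = 9 cm
A cube has 6 square faces.
Formula: SA = 6 * s^2
s^2 = 81
SA = 6 * 81
SA = 486
486 cm^2


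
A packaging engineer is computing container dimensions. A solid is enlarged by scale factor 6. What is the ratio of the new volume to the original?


Linear scale factor k = 6
Rule: under a linear scaling by k, volumes scale by k^3.
k^3 = 6 * 6 * 6
k^3 = 36 * 6
k^3 = 216
Volume scales by a factor of 216.
216 (dimensionless)


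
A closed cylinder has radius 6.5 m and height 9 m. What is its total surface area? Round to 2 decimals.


Shape: closed cylinder
Radius r = 6.5 m, Height h = 9 m
Formula: SA = 2*pi*r^2 + 2*pi*r*h = 2*pi*r*(r + h)
r + h = 15.5
2 * r * (r + h) = 2 * 6.5 * 15.5 = 201.5
SA = 201.5 * pi
SA = 633.03
633.03 m^2


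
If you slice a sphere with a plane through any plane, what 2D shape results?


Solid: sphere
Cutting plane: through any plane
Visualize the intersection of the plane with the solid's surface.
The boundary of the cut region is a circle.
circle


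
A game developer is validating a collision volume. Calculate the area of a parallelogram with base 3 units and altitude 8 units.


Shape: parallelogram
Base b = 3 units, Height h = 8 units
Formula: A = b * h
A = 3 * 8
A = 24
24 units^2


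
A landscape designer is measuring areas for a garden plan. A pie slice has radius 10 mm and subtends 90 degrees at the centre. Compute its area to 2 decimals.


Shape: circular sector
Radius r = 10 mm, Angle = 90 degrees
Formula: A = (angle/360) * pi * r^2
r^2 = 100
Fraction of circle = 90/360
A = (90/360) * pi * 100
A = 25 * pi
A = 78.54
78.54 mm^2


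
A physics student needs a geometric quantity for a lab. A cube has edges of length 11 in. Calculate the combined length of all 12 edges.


Shape: cube
Side s = 11 in
A cube has 12 edges, all equal.
Formula: total edge length = 12 * s
Total = 12 * 11
Total = 132
132 in


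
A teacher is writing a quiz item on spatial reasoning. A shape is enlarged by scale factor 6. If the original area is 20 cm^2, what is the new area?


Linear scale factor k = 6
Original area = 20 cm^2
Rule: under a linear scaling by k, areas scale by k^2.
k^2 = 6^2 = 36
New area = 20 * 36
New area = 720
720 cm^2


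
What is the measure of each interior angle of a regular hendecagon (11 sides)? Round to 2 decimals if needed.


Shape: regular hendecagon (11 sides)
Formula: interior angle = (n - 2) * 180 / n
(n - 2) = 9
(n - 2) * 180 = 1620
angle = 1620 / 11
angle = 147.27
147.27 degrees


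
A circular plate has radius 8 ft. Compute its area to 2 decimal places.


Shape: circle
Radius r = 8 ft
Formula: A = pi * r^2
r^2 = 8^2 = 64
A = pi * 64
A = 201.06
201.06 ft^2


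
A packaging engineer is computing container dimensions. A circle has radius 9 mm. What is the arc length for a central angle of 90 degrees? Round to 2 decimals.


Shape: circular arc
Radius r = 9 mm, Angle = 90 degrees
Formula: L = (angle/360) * 2 * pi * r
2 * pi * r = 18 * pi
L = (90/360) * 18 * pi
L = 4.5 * pi
L = 14.14
14.14 mm


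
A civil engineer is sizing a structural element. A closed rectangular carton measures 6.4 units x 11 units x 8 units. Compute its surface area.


Shape: rectangular prism
l = 6.4 units, w = 11 units, h = 8 units
Formula: SA = 2(lw + lh + wh)
lw = 70.4, lh = 51.2, wh = 88
lw + lh + wh = 209.6
SA = 2 * 209.6
SA = 419.2
419.2 units^2


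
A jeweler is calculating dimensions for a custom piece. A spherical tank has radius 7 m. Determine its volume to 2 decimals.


Shape: sphere
Radius r = 7 m
Formula: V = (4/3) * pi * r^3
r^3 = 343
(4/3) * 343 = 457.333333
V = 457.333333 * pi
V = 1436.76
1436.76 m^3


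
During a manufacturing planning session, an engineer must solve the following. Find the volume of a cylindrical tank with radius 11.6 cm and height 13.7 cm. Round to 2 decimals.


Shape: cylinder
Radius r = 11.6 cm, Height h = 13.7 cm
Formula: V = pi * r^2 * h
r^2 = 134.56
V = pi * 134.56 * 13.7
V = 1843.472 * pi
V = 5791.44
5791.44 cm^3


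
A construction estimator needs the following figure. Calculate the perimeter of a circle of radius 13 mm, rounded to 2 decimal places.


Shape: circle
Radius r = 13 mm
Formula: C = 2 * pi * r
C = 2 * pi * 13
C = 26 * pi
C = 81.68
81.68 mm


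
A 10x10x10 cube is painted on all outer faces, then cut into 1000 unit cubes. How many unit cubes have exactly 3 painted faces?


Large cube: 10 x 10 x 10, cut into unit cubes.
Cubes with 3 painted faces are at the corners. A cube always has 8 corners.
Count = 8
8 unit cubes


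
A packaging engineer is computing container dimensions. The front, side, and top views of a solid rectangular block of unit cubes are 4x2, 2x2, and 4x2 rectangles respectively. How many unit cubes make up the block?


Orthographic views of a solid rectangular block:
Front view 4 x 2 -> length = 4, height = 2
Side view 2 x 2 -> width = 2, height = 2 (consistent)
Top view 4 x 2 -> confirms length = 4, width = 2
The block is 4 x 2 x 2.
Total unit cubes = 4 * 2 * 2 = 16
16 unit cubes


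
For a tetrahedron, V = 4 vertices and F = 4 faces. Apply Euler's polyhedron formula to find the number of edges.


Polyhedron: tetrahedron
Euler's formula for convex polyhedra: V - E + F = 2
Given: V = 4 vertices and F = 4 faces
Solve for E:
E = V + F - 2 = 4 + 4 - 2 = 6
6 edges


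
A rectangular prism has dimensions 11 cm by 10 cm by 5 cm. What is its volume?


Shape: rectangular prism
l = 11 cm, w = 10 cm, h = 5 cm
Formula: V = l * w * h
V = 11 * 10 * 5
V = 110 * 5
V = 550
550 cm^3


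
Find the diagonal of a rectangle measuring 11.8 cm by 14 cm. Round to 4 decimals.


Shape: rectangle (diagonal via Pythagoras)
Sides: 11.8 cm and 14 cm
Formula: d = sqrt(l^2 + w^2)
l^2 = 139.24, w^2 = 196
l^2 + w^2 = 335.24
d = sqrt(335.24)
d = 18.3096
18.3096 cm


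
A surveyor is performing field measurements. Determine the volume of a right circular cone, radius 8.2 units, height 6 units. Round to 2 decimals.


Shape: cone
Radius r = 8.2 units, Height h = 6 units
Formula: V = (1/3) * pi * r^2 * h
r^2 = 67.24
pi * r^2 * h = pi * 67.24 * 6 = 403.44 * pi
V = 403.44 * pi / 3
V = 422.48
422.48 units^3


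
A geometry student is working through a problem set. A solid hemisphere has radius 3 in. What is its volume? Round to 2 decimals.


Shape: hemisphere (half of a sphere)
Radius r = 3 in
Formula: V = (1/2) * (4/3) * pi * r^3 = (2/3) * pi * r^3
r^3 = 27
(2/3) * 27 = 18
V = 18 * pi
V = 56.55
56.55 in^3


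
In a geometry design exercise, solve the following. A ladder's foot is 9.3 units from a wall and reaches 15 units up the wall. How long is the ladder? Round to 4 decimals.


Shape: right triangle
Legs a = 9.3 units, b = 15 units
Formula: c = sqrt(a^2 + b^2)
a^2 = 86.49, b^2 = 225
a^2 + b^2 = 311.49
c = sqrt(311.49)
c = 17.6491
17.6491 units


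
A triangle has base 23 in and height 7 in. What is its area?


Shape: triangle
Base b = 23 in, Height h = 7 in
Formula: A = (1/2) * b * h
A = 0.5 * 23 * 7
A = 0.5 * 161
A = 80.5
80.5 in^2


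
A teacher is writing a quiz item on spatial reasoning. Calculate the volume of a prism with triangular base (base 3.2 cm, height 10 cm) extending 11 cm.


Shape: triangular prism
Triangle base = 3.2 cm, triangle height = 10 cm, prism length L = 11 cm
Formula: V = (1/2 * b * h_tri) * L
Cross-section area = 0.5 * 3.2 * 10 = 16
V = 16 * 11
V = 176
176 cm^3


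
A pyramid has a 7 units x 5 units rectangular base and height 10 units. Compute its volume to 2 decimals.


Shape: rectangular pyramid
Base: 7 units x 5 units, Height h = 10 units
Formula: V = (1/3) * base_area * h
base_area = 7 * 5 = 35
base_area * h = 35 * 10 = 350
V = 350 / 3
V = 116.67
116.67 units^3


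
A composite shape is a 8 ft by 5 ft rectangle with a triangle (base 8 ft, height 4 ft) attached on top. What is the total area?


Composite shape: rectangle + triangle
Rectangle area = 8 * 5 = 40
Triangle area = 0.5 * 8 * 4 = 16
Total = 40 + 16
Total = 56
56 ft^2


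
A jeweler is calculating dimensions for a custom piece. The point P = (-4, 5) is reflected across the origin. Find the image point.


Transformation: reflection
Original point: (-4, 5)
Rule for reflection through the origin: (x, y) -> (-x, -y)
Apply: (-4, 5) -> (4, -5)
(4, -5)


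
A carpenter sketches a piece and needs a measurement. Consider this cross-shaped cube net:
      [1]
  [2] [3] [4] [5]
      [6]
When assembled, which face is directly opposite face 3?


Net: cross layout. Take square 3 as the base (bottom).
Fold the four squares in the horizontal row up around 3: 2 -> left, 4 -> right, 5 wraps to the top.
Fold 1 and 6 up from 3: 1 -> back, 6 -> front.
Opposite pairs are therefore: (1, 6), (2, 4), (3, 5).
Face 3 is opposite face 5.
face 5


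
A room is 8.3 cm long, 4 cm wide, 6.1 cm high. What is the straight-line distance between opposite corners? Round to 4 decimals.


Shape: rectangular box (space diagonal)
l = 8.3 cm, w = 4 cm, h = 6.1 cm
Visualize: the diagonal of the base, then a right triangle with that diagonal and the height.
Formula: d = sqrt(l^2 + w^2 + h^2)
l^2 + w^2 + h^2 = 68.89 + 16 + 37.21 = 122.1
d = sqrt(122.1)
d = 11.0499
11.0499 cm


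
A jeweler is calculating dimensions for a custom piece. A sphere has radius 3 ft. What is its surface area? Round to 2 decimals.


Shape: sphere
Radius r = 3 ft
Formula: SA = 4 * pi * r^2
r^2 = 9
SA = 4 * pi * 9
SA = 36 * pi
SA = 113.1
113.1 ft^2


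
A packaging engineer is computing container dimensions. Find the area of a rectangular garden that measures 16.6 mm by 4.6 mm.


Shape: rectangle
Length l = 16.6 mm, Width w = 4.6 mm
Formula: A = l * w
A = 16.6 * 4.6
A = 76.36
76.36 mm^2


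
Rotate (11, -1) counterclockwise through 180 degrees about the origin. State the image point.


Transformation: rotation about the origin
Original point: (11, -1)
Rule for 180 deg: (x, y) -> (-x, -y)
Apply: (11, -1) -> (-11, 1)
(-11, 1)


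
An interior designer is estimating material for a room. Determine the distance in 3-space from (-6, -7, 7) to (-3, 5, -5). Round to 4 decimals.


3D distance between two points
P1 = (-6, -7, 7), P2 = (-3, 5, -5)
Formula: d = sqrt((x2-x1)^2 + (y2-y1)^2 + (z2-z1)^2)
dx = -3 - -6 = 3
dy = 5 - -7 = 12
dz = -5 - 7 = -12
dx^2 + dy^2 + dz^2 = 9 + 144 + 144 = 297
d = sqrt(297)
d = 17.2337
17.2337 units


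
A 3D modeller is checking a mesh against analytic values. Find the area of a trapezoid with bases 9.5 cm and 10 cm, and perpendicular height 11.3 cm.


Shape: trapezoid
Parallel sides a = 9.5 cm, b = 10 cm; Height h = 11.3 cm
Formula: A = (a + b) * h / 2
a + b = 9.5 + 10 = 19.5
A = 19.5 * 11.3 / 2
A = 220.35 / 2
A = 110.175
110.175 cm^2


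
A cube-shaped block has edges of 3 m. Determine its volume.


Shape: cube
Side s = 3 m
Formula: V = s^3
V = 3 * 3 * 3
V = 9 * 3
V = 27
27 m^3


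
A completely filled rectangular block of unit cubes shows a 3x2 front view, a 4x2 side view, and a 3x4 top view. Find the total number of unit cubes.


Orthographic views of a solid rectangular block:
Front view 3 x 2 -> length = 3, height = 2
Side view 4 x 2 -> width = 4, height = 2 (consistent)
Top view 3 x 4 -> confirms length = 3, width = 4
The block is 3 x 4 x 2.
Total unit cubes = 3 * 4 * 2 = 24
24 unit cubes


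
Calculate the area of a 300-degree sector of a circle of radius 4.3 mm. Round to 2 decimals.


Shape: circular sector
Radius r = 4.3 mm, Angle = 300 degrees
Formula: A = (angle/360) * pi * r^2
r^2 = 18.49
Fraction of circle = 300/360
A = (300/360) * pi * 18.49
A = 15.408333 * pi
A = 48.41
48.41 mm^2


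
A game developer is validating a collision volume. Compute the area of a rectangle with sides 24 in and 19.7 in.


Shape: rectangle
Length l = 24 in, Width w = 19.7 in
Formula: A = l * w
A = 24 * 19.7
A = 472.8
472.8 in^2


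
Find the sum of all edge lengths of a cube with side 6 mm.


Shape: cube
Side s = 6 mm
A cube has 12 edges, all equal.
Formula: total edge length = 12 * s
Total = 12 * 6
Total = 72
72 mm


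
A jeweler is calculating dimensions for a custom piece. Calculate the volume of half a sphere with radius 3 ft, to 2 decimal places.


Shape: hemisphere (half of a sphere)
Radius r = 3 ft
Formula: V = (1/2) * (4/3) * pi * r^3 = (2/3) * pi * r^3
r^3 = 27
(2/3) * 27 = 18
V = 18 * pi
V = 56.55
56.55 ft^3


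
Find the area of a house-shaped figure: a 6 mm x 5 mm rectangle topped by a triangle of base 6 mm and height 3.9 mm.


Composite shape: rectangle + triangle
Rectangle area = 6 * 5 = 30
Triangle area = 0.5 * 6 * 3.9 = 11.7
Total = 30 + 11.7
Total = 41.7
41.7 mm^2


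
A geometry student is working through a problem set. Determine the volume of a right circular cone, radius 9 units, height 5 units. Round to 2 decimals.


Shape: cone
Radius r = 9 units, Height h = 5 units
Formula: V = (1/3) * pi * r^2 * h
r^2 = 81
pi * r^2 * h = pi * 81 * 5 = 405 * pi
V = 405 * pi / 3
V = 424.12
424.12 units^3


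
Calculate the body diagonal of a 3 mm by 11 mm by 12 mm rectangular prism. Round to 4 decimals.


Shape: rectangular box (space diagonal)
l = 3 mm, w = 11 mm, h = 12 mm
Visualize: the diagonal of the base, then a right triangle with that diagonal and the height.
Formula: d = sqrt(l^2 + w^2 + h^2)
l^2 + w^2 + h^2 = 9 + 121 + 144 = 274
d = sqrt(274)
d = 16.5529
16.5529 mm


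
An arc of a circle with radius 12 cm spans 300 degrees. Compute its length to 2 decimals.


Shape: circular arc
Radius r = 12 cm, Angle = 300 degrees
Formula: L = (angle/360) * 2 * pi * r
2 * pi * r = 24 * pi
L = (300/360) * 24 * pi
L = 20 * pi
L = 62.83
62.83 cm


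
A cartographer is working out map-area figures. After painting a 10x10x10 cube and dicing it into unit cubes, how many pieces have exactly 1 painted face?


Large cube: 10 x 10 x 10, cut into unit cubes.
n = 10, so n - 2 = 8
Cubes with 1 painted face lie in the interior of each face.
A cube has 6 faces; each contributes (n - 2)^2 = 64 such cubes.
Count = 6 * 64 = 384
384 unit cubes


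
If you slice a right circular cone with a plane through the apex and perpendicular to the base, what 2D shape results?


Solid: right circular cone
Cutting plane: through the apex and perpendicular to the base
Visualize the intersection of the plane with the solid's surface.
The boundary of the cut region is a isosceles triangle.
isosceles triangle


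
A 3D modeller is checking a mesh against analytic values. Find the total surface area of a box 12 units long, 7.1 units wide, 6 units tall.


Shape: rectangular prism
l = 12 units, w = 7.1 units, h = 6 units
Formula: SA = 2(lw + lh + wh)
lw = 85.2, lh = 72, wh = 42.6
lw + lh + wh = 199.8
SA = 2 * 199.8
SA = 399.6
399.6 units^2


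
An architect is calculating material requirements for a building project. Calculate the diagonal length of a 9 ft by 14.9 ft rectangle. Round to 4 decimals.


Shape: rectangle (diagonal via Pythagoras)
Sides: 9 ft and 14.9 ft
Formula: d = sqrt(l^2 + w^2)
l^2 = 81, w^2 = 222.01
l^2 + w^2 = 303.01
d = sqrt(303.01)
d = 17.4072
17.4072 ft


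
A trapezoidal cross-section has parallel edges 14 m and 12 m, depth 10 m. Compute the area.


Shape: trapezoid
Parallel sides a = 14 m, b = 12 m; Height h = 10 m
Formula: A = (a + b) * h / 2
a + b = 14 + 12 = 26
A = 26 * 10 / 2
A = 260 / 2
A = 130
130 m^2


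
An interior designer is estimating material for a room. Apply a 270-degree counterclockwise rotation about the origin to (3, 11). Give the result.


Transformation: rotation about the origin
Original point: (3, 11)
Rule for 270 deg counterclockwise: (x, y) -> (y, -x)
Apply: (3, 11) -> (11, -3)
(11, -3)


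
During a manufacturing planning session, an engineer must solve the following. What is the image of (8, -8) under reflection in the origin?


Transformation: reflection
Original point: (8, -8)
Rule for reflection through the origin: (x, y) -> (-x, -y)
Apply: (8, -8) -> (-8, 8)
(-8, 8)


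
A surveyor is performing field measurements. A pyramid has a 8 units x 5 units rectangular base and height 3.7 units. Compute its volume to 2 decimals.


Shape: rectangular pyramid
Base: 8 units x 5 units, Height h = 3.7 units
Formula: V = (1/3) * base_area * h
base_area = 8 * 5 = 40
base_area * h = 40 * 3.7 = 148
V = 148 / 3
V = 49.33
49.33 units^3


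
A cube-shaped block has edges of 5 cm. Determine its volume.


Shape: cube
Side s = 5 cm
Formula: V = s^3
V = 5 * 5 * 5
V = 25 * 5
V = 125
125 cm^3


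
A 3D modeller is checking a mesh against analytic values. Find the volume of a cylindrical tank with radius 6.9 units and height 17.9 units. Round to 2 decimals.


Shape: cylinder
Radius r = 6.9 units, Height h = 17.9 units
Formula: V = pi * r^2 * h
r^2 = 47.61
V = pi * 47.61 * 17.9
V = 852.219 * pi
V = 2677.32
2677.32 units^3


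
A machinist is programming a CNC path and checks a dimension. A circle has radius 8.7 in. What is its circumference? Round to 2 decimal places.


Shape: circle
Radius r = 8.7 in
Formula: C = 2 * pi * r
C = 2 * pi * 8.7
C = 17.4 * pi
C = 54.66
54.66 in


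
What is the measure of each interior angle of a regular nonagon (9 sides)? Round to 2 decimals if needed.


Shape: regular nonagon (9 sides)
Formula: interior angle = (n - 2) * 180 / n
(n - 2) = 7
(n - 2) * 180 = 1260
angle = 1260 / 9
angle = 140
140 degrees


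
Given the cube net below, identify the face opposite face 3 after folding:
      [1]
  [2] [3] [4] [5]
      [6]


Net: cross layout. Take square 3 as the base (bottom).
Fold the four squares in the horizontal row up around 3: 2 -> left, 4 -> right, 5 wraps to the top.
Fold 1 and 6 up from 3: 1 -> back, 6 -> front.
Opposite pairs are therefore: (1, 6), (2, 4), (3, 5).
Face 3 is opposite face 5.
face 5


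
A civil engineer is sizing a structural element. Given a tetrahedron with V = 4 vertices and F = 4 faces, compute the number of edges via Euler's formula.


Polyhedron: tetrahedron
Euler's formula for convex polyhedra: V - E + F = 2
Given: V = 4 vertices and F = 4 faces
Solve for E:
E = V + F - 2 = 4 + 4 - 2 = 6
6 edges


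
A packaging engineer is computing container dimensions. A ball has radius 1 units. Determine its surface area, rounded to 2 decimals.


Shape: sphere
Radius r = 1 units
Formula: SA = 4 * pi * r^2
r^2 = 1
SA = 4 * pi * 1
SA = 4 * pi
SA = 12.57
12.57 units^2


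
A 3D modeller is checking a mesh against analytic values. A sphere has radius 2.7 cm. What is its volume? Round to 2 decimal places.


Shape: sphere
Radius r = 2.7 cm
Formula: V = (4/3) * pi * r^3
r^3 = 19.683
(4/3) * 19.683 = 26.244
V = 26.244 * pi
V = 82.45
82.45 cm^3


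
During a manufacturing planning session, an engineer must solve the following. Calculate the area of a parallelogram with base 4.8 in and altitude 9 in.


Shape: parallelogram
Base b = 4.8 in, Height h = 9 in
Formula: A = b * h
A = 4.8 * 9
A = 43.2
43.2 in^2


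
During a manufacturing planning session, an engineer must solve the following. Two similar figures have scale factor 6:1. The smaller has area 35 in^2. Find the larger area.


Linear scale factor k = 6
Original area = 35 in^2
Rule: under a linear scaling by k, areas scale by k^2.
k^2 = 6^2 = 36
New area = 35 * 36
New area = 1260
1260 in^2


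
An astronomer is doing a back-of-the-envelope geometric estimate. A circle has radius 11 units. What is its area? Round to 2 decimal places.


Shape: circle
Radius r = 11 units
Formula: A = pi * r^2
r^2 = 11^2 = 121
A = pi * 121
A = 380.13
380.13 units^2


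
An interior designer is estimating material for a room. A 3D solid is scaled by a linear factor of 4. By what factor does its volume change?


Linear scale factor k = 4
Rule: under a linear scaling by k, volumes scale by k^3.
k^3 = 4 * 4 * 4
k^3 = 16 * 4
k^3 = 64
Volume scales by a factor of 64.
64 (dimensionless)


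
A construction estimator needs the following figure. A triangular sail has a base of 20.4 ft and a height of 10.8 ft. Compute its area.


Shape: triangle
Base b = 20.4 ft, Height h = 10.8 ft
Formula: A = (1/2) * b * h
A = 0.5 * 20.4 * 10.8
A = 0.5 * 220.32
A = 110.16
110.16 ft^2


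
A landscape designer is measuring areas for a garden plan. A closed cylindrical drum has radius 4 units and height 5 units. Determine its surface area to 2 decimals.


Shape: closed cylinder
Radius r = 4 units, Height h = 5 units
Formula: SA = 2*pi*r^2 + 2*pi*r*h = 2*pi*r*(r + h)
r + h = 9
2 * r * (r + h) = 2 * 4 * 9 = 72
SA = 72 * pi
SA = 226.19
226.19 units^2


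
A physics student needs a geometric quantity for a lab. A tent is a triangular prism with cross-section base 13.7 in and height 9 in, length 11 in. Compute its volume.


Shape: triangular prism
Triangle base = 13.7 in, triangle height = 9 in, prism length L = 11 in
Formula: V = (1/2 * b * h_tri) * L
Cross-section area = 0.5 * 13.7 * 9 = 61.65
V = 61.65 * 11
V = 678.15
678.15 in^3


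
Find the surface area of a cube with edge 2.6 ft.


Shape: cube
Side s = 2.6 ft
A cube has 6 square faces.
Formula: SA = 6 * s^2
s^2 = 6.76
SA = 6 * 6.76
SA = 40.56
40.56 ft^2


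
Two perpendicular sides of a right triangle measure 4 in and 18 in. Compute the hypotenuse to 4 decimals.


Shape: right triangle
Legs a = 4 in, b = 18 in
Formula: c = sqrt(a^2 + b^2)
a^2 = 16, b^2 = 324
a^2 + b^2 = 340
c = sqrt(340)
c = 18.4391
18.4391 in


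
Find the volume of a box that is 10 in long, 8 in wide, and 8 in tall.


Shape: rectangular prism
l = 10 in, w = 8 in, h = 8 in
Formula: V = l * w * h
V = 10 * 8 * 8
V = 80 * 8
V = 640
640 in^3


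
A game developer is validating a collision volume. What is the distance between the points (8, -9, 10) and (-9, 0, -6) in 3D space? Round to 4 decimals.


3D distance between two points
P1 = (8, -9, 10), P2 = (-9, 0, -6)
Formula: d = sqrt((x2-x1)^2 + (y2-y1)^2 + (z2-z1)^2)
dx = -9 - 8 = -17
dy = 0 - -9 = 9
dz = -6 - 10 = -16
dx^2 + dy^2 + dz^2 = 289 + 81 + 256 = 626
d = sqrt(626)
d = 25.02
25.02 units


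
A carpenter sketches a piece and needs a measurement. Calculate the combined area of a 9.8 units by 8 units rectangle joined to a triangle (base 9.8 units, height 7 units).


Composite shape: rectangle + triangle
Rectangle area = 9.8 * 8 = 78.4
Triangle area = 0.5 * 9.8 * 7 = 34.3
Total = 78.4 + 34.3
Total = 112.7
112.7 units^2


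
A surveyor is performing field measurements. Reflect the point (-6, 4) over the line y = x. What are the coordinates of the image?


Transformation: reflection
Original point: (-6, 4)
Rule for reflection over y = x: (x, y) -> (y, x)
Apply: (-6, 4) -> (4, -6)
(4, -6)


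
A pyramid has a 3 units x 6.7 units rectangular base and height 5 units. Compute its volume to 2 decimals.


Shape: rectangular pyramid
Base: 3 units x 6.7 units, Height h = 5 units
Formula: V = (1/3) * base_area * h
base_area = 3 * 6.7 = 20.1
base_area * h = 20.1 * 5 = 100.5
V = 100.5 / 3
V = 33.5
33.5 units^3


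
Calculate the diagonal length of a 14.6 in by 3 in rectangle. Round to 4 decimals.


Shape: rectangle (diagonal via Pythagoras)
Sides: 14.6 in and 3 in
Formula: d = sqrt(l^2 + w^2)
l^2 = 213.16, w^2 = 9
l^2 + w^2 = 222.16
d = sqrt(222.16)
d = 14.905
14.905 in


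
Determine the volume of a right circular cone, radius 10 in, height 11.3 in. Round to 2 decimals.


Shape: cone
Radius r = 10 in, Height h = 11.3 in
Formula: V = (1/3) * pi * r^2 * h
r^2 = 100
pi * r^2 * h = pi * 100 * 11.3 = 1130 * pi
V = 1130 * pi / 3
V = 1183.33
1183.33 in^3
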